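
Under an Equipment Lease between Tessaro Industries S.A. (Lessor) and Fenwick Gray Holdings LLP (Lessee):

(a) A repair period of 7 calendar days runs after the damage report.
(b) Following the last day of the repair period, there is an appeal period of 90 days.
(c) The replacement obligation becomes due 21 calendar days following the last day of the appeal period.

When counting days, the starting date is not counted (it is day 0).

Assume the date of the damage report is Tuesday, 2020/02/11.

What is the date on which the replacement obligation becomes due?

The last day of the repair period: 2020/02/11 + 7 days = 2020/02/18.
Adding 90 calendar days to 2020/02/18 gives 2020/05/18, which is the last day of the appeal period.
The date on which the replacement obligation becomes due: 21 calendar days after 2020/05/18 is 2020/06/08.

2020/06/08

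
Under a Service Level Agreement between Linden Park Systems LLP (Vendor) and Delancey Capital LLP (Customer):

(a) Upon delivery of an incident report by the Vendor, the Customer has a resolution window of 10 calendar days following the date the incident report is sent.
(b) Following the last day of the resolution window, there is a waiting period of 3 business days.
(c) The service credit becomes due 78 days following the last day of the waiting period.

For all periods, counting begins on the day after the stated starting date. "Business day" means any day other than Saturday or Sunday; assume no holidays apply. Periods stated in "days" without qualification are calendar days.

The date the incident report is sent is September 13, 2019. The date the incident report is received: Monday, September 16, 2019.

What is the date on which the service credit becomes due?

Adding 10 calendar days to September 13, 2019 gives September 23, 2019, which is the last day of the resolution window.
The last day of the waiting period: 3 business days after Monday, September 23, 2019, skipping weekends — Sep 24, Sep 25, Sep 26 — lands on Thursday, September 26, 2019.
The date on which the service credit becomes due: September 26, 2019 + 78 days = December 13, 2019.

December 13, 2019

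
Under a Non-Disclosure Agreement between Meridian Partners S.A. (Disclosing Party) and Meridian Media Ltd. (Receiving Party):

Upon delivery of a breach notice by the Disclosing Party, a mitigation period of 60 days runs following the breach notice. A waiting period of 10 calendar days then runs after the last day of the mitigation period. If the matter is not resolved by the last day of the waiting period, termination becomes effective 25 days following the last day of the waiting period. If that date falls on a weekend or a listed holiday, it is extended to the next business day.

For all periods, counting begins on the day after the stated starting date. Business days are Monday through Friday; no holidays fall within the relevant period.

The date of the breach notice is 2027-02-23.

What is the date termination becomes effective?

Adding 60 calendar days to 2027-02-23 gives 2027-04-24, which is the last day of the mitigation period.
The last day of the waiting period: 2027-04-24 + 10 days = 2027-05-04.
Adding 25 calendar days to 2027-05-04 gives 2027-05-29, which is the date termination becomes effective. That falls on a Saturday, so it rolls to the next business day, Monday, 2027-05-31.

2027-05-31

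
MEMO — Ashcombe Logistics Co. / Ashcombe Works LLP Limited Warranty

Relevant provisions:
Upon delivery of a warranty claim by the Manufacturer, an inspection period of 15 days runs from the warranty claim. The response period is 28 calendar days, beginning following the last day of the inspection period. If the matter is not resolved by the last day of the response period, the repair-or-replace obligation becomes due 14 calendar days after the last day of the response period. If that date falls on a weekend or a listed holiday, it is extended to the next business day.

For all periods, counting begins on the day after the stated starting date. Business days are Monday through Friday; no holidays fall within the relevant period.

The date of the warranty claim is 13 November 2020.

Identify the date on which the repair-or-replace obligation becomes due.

The last day of the inspection period: 15 calendar days after 13 November 2020 is 28 November 2020.
The last day of the response period: 28 calendar days after 28 November 2020 is 26 December 2020.
Adding 14 calendar days to 26 December 2020 gives 9 January 2021, which is the date on which the repair-or-replace obligation becomes due. That falls on a Saturday, so it rolls to the next business day, Monday, 11 January 2021.

11 January 2021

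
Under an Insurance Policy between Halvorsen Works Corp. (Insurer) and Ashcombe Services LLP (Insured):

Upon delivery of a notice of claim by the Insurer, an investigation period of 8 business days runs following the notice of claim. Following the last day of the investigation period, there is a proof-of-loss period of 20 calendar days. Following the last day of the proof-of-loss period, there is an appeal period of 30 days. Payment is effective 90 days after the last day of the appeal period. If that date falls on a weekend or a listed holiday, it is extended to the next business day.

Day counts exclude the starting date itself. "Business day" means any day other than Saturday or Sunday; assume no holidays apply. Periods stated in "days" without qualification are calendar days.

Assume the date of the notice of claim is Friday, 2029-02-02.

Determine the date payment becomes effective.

From Friday, 2029-02-02, 8 business days (Feb 5, Feb 6, Feb 7, Feb 8, Feb 9, Feb 12, Feb 13, Feb 14, skipping weekends) brings us to Wednesday, 2029-02-14, which is the last day of the investigation period.
The last day of the proof-of-loss period: 20 calendar days after 2029-02-14 is 2029-03-06.
The last day of the appeal period: 30 calendar days after 2029-03-06 is 2029-04-05.
The date payment becomes effective: 90 calendar days after 2029-04-05 is 2029-07-04. 2029-07-04 is a Wednesday, so no roll-forward applies.

2029-07-04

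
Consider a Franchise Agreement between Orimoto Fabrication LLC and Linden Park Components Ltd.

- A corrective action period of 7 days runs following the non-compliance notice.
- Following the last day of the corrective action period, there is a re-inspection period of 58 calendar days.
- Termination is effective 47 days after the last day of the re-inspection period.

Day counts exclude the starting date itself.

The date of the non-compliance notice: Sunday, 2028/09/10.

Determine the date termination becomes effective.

2028/12/31

The last day of the corrective action period: 2028/09/10 + 7 days = 2028/09/17.
Adding 58 calendar days to 2028/09/17 gives 2028/11/14, which is the last day of the re-inspection period.
The date termination becomes effective: 47 calendar days after 2028/11/14 is 2028/12/31.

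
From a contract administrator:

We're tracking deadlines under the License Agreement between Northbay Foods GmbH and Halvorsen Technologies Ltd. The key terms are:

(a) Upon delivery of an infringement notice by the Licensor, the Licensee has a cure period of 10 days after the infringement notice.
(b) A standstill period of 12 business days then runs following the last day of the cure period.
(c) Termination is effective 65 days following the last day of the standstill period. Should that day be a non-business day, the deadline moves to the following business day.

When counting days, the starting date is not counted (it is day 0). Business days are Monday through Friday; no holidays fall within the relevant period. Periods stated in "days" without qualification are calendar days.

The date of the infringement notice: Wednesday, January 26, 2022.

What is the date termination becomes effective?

April 28, 2022

The last day of the cure period: January 26, 2022 + 10 days = February 5, 2022.
From Saturday, February 5, 2022, 12 business days (Feb 7, Feb 8, Feb 9, Feb 10, …, Feb 18, Feb 21, Feb 22, skipping weekends) brings us to Tuesday, February 22, 2022, which is the last day of the standstill period.
Adding 65 calendar days to February 22, 2022 gives April 28, 2022, which is the date termination becomes effective. April 28, 2022 is a Thursday, so no roll-forward applies.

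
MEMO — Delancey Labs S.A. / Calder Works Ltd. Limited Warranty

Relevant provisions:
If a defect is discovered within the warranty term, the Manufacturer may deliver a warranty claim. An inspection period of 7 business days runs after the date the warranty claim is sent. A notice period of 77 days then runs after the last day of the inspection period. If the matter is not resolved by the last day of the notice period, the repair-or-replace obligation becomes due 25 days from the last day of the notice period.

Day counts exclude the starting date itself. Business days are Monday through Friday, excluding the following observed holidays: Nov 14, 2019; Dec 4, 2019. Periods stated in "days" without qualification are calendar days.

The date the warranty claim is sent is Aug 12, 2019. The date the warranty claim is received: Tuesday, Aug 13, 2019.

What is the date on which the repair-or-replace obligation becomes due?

Dec 1, 2019

From Monday, Aug 12, 2019, 7 business days (Aug 13, Aug 14, Aug 15, Aug 16, Aug 19, Aug 20, Aug 21, skipping weekends) brings us to Wednesday, Aug 21, 2019, which is the last day of the inspection period.
The last day of the notice period: 77 calendar days after Aug 21, 2019 is Nov 6, 2019.
Adding 25 calendar days to Nov 6, 2019 gives Dec 1, 2019, which is the date on which the repair-or-replace obligation becomes due.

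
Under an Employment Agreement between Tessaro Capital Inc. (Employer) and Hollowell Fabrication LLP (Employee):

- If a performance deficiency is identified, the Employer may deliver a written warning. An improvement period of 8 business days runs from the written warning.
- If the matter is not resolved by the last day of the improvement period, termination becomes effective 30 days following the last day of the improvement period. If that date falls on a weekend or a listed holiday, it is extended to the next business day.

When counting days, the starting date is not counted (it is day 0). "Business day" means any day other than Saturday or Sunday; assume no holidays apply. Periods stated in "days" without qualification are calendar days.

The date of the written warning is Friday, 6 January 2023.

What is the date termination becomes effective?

The last day of the improvement period: counting 8 business days from Friday, 6 January 2023 (Jan 9, Jan 10, Jan 11, Jan 12, Jan 13, Jan 16, Jan 17, Jan 18, skipping weekends) reaches Wednesday, 18 January 2023.
The date termination becomes effective: 18 January 2023 + 30 days = 17 February 2023. 17 February 2023 is a Friday, so no roll-forward applies.

17 February 2023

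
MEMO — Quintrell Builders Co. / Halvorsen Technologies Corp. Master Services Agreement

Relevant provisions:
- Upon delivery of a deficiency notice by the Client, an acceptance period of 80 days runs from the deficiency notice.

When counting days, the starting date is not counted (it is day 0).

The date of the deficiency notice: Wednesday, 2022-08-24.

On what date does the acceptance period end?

The last day of the acceptance period: 2022-08-24 + 80 days = 2022-11-12.

2022-11-12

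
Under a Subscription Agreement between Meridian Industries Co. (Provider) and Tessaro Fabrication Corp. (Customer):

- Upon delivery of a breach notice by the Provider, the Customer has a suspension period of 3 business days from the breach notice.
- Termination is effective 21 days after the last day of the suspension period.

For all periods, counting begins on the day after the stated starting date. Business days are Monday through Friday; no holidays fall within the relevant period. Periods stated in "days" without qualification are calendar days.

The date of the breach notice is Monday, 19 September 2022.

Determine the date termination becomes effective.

The last day of the suspension period: 3 business days after Monday, 19 September 2022, skipping weekends — Sep 20, Sep 21, Sep 22 — lands on Thursday, 22 September 2022.
The date termination becomes effective: 22 September 2022 + 21 days = 13 October 2022.

13 October 2022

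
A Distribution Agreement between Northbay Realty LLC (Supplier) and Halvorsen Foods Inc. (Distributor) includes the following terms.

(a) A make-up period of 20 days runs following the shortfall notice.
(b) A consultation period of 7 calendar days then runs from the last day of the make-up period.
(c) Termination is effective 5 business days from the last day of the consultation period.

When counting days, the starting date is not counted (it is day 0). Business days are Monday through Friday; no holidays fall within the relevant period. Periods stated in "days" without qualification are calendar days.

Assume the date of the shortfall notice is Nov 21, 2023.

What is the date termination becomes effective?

Dec 25, 2023

The last day of the make-up period: Nov 21, 2023 + 20 days = Dec 11, 2023.
The last day of the consultation period: 7 calendar days after Dec 11, 2023 is Dec 18, 2023.
The date termination becomes effective: counting 5 business days from Monday, Dec 18, 2023 (Dec 19, Dec 20, Dec 21, Dec 22, Dec 25, skipping weekends) reaches Monday, Dec 25, 2023.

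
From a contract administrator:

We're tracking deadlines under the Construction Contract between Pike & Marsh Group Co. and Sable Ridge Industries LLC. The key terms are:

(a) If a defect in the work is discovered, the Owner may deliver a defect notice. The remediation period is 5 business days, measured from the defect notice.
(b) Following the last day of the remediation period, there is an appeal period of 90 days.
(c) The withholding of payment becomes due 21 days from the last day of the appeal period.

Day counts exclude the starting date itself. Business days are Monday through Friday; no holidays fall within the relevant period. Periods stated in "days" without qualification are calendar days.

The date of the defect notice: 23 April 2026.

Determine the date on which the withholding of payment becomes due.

From Thursday, 23 April 2026, 5 business days (Apr 24, Apr 27, Apr 28, Apr 29, Apr 30, skipping weekends) brings us to Thursday, 30 April 2026, which is the last day of the remediation period.
The last day of the appeal period: 90 calendar days after 30 April 2026 is 29 July 2026.
Adding 21 calendar days to 29 July 2026 gives 19 August 2026, which is the date on which the withholding of payment becomes due.

19 August 2026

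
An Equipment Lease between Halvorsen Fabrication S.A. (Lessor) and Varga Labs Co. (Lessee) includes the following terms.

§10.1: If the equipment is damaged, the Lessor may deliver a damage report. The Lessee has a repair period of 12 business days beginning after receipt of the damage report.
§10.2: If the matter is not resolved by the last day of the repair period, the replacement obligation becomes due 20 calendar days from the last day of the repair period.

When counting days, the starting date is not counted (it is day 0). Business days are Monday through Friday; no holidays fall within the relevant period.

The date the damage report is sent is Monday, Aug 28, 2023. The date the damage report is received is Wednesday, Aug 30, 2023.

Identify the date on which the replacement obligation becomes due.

From Wednesday, Aug 30, 2023, 12 business days (Aug 31, Sep 1, Sep 4, Sep 5, …, Sep 13, Sep 14, Sep 15, skipping weekends) brings us to Friday, Sep 15, 2023, which is the last day of the repair period.
The date on which the replacement obligation becomes due: 20 calendar days after Sep 15, 2023 is Oct 5, 2023.

Oct 5, 2023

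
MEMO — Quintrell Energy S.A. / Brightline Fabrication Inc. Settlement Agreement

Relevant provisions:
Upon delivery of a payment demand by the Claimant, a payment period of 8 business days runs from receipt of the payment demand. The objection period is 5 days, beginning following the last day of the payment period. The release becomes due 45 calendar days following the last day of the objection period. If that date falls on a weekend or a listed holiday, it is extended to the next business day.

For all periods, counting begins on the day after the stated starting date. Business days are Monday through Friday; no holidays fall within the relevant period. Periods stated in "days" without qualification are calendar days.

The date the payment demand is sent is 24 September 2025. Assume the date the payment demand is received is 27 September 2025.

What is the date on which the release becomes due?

From Saturday, 27 September 2025, 8 business days (Sep 29, Sep 30, Oct 1, Oct 2, Oct 3, Oct 6, Oct 7, Oct 8, skipping weekends) brings us to Wednesday, 8 October 2025, which is the last day of the payment period.
Adding 5 calendar days to 8 October 2025 gives 13 October 2025, which is the last day of the objection period.
The date on which the release becomes due: 45 calendar days after 13 October 2025 is 27 November 2025. 27 November 2025 is a Thursday, so no roll-forward applies.

27 November 2025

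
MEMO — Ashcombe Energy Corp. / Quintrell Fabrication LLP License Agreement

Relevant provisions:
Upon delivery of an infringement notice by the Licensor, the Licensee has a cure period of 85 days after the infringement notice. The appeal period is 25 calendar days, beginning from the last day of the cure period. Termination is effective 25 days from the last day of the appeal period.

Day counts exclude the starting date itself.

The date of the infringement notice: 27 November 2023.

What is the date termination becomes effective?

10 April 2024

The last day of the cure period: 27 November 2023 + 85 days = 20 February 2024.
Adding 25 calendar days to 20 February 2024 gives 16 March 2024, which is the last day of the appeal period.
Adding 25 calendar days to 16 March 2024 gives 10 April 2024, which is the date termination becomes effective.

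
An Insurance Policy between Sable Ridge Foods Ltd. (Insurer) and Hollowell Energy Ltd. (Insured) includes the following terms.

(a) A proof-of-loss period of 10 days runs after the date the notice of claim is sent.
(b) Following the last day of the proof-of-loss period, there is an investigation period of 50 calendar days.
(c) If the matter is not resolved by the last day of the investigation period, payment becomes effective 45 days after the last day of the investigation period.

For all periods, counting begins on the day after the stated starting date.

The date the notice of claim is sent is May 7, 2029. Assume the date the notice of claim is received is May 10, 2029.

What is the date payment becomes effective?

August 20, 2029

Adding 10 calendar days to May 7, 2029 gives May 17, 2029, which is the last day of the proof-of-loss period.
The last day of the investigation period: May 17, 2029 + 50 days = July 6, 2029.
The date payment becomes effective: July 6, 2029 + 45 days = August 20, 2029.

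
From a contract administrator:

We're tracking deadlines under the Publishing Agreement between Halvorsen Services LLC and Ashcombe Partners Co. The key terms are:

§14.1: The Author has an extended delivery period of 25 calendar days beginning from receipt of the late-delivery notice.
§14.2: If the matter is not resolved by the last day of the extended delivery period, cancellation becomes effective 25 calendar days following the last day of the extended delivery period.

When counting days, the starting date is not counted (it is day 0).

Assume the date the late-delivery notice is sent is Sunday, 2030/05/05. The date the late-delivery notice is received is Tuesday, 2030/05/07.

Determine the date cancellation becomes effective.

2030/06/26

The last day of the extended delivery period: 2030/05/07 + 25 days = 2030/06/01.
Adding 25 calendar days to 2030/06/01 gives 2030/06/26, which is the date cancellation becomes effective.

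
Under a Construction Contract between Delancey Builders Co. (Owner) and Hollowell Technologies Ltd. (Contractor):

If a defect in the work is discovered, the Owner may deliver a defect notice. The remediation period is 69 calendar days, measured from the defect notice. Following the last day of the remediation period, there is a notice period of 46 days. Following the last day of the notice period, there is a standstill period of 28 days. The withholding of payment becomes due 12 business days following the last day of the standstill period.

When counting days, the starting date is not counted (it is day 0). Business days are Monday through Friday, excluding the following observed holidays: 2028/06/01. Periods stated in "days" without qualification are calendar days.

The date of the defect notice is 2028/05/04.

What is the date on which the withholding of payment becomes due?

The last day of the remediation period: 2028/05/04 + 69 days = 2028/07/12.
The last day of the notice period: 2028/07/12 + 46 days = 2028/08/27.
The last day of the standstill period: 2028/08/27 + 28 days = 2028/09/24.
From Sunday, 2028/09/24, 12 business days (Sep 25, Sep 26, Sep 27, Sep 28, …, Oct 6, Oct 9, Oct 10, skipping weekends) brings us to Tuesday, 2028/10/10, which is the date on which the withholding of payment becomes due.

2028/10/10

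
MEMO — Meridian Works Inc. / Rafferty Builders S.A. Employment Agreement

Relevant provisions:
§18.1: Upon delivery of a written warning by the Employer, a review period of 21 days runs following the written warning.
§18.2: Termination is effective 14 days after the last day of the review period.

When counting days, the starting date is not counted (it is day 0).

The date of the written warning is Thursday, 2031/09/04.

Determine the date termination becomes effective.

The last day of the review period: 21 calendar days after 2031/09/04 is 2031/09/25.
The date termination becomes effective: 2031/09/25 + 14 days = 2031/10/09.

2031/10/09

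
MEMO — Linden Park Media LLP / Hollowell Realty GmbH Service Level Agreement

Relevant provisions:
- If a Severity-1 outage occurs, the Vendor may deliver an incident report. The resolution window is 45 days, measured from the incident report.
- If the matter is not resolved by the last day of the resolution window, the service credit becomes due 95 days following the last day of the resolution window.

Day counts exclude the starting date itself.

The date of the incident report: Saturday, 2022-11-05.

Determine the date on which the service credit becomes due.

2023-03-25

The last day of the resolution window: 2022-11-05 + 45 days = 2022-12-20.
Adding 95 calendar days to 2022-12-20 gives 2023-03-25, which is the date on which the service credit becomes due.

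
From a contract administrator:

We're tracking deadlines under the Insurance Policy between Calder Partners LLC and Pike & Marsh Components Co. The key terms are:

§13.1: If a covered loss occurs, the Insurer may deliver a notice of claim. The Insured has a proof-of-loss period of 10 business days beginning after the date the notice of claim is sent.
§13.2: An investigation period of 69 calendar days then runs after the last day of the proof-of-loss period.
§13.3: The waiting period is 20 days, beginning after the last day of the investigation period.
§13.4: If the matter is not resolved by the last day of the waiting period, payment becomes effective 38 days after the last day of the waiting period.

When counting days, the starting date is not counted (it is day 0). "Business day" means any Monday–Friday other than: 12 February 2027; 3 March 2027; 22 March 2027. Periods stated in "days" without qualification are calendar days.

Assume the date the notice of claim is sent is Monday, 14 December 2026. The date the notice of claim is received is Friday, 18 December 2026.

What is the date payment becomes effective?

4 May 2027

The last day of the proof-of-loss period: counting 10 business days from Monday, 14 December 2026 (Dec 15, Dec 16, Dec 17, Dec 18, Dec 21, Dec 22, Dec 23, Dec 24, Dec 25, Dec 28, skipping weekends) reaches Monday, 28 December 2026.
Adding 69 calendar days to 28 December 2026 gives 7 March 2027, which is the last day of the investigation period.
Adding 20 calendar days to 7 March 2027 gives 27 March 2027, which is the last day of the waiting period.
The date payment becomes effective: 38 calendar days after 27 March 2027 is 4 May 2027.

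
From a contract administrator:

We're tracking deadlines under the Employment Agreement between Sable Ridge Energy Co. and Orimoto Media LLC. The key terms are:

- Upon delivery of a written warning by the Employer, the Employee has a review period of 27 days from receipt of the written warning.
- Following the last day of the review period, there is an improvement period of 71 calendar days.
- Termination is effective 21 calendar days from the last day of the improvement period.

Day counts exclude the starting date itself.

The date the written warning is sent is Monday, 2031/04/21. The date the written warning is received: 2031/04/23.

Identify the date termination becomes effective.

2031/08/20

Adding 27 calendar days to 2031/04/23 gives 2031/05/20, which is the last day of the review period.
The last day of the improvement period: 71 calendar days after 2031/05/20 is 2031/07/30.
The date termination becomes effective: 21 calendar days after 2031/07/30 is 2031/08/20.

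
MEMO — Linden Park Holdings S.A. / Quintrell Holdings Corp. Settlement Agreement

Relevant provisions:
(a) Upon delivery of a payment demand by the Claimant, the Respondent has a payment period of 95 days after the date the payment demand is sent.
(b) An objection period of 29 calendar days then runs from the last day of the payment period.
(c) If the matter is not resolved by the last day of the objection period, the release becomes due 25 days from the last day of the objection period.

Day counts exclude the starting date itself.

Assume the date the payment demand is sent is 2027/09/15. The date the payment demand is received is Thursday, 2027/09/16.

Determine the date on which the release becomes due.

2028/02/11

The last day of the payment period: 2027/09/15 + 95 days = 2027/12/19.
The last day of the objection period: 2027/12/19 + 29 days = 2028/01/17.
Adding 25 calendar days to 2028/01/17 gives 2028/02/11, which is the date on which the release becomes due.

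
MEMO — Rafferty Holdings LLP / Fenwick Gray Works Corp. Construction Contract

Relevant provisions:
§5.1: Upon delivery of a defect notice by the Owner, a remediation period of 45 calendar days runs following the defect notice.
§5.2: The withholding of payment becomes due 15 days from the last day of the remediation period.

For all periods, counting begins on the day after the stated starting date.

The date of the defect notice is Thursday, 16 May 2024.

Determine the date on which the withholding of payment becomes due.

The last day of the remediation period: 16 May 2024 + 45 days = 30 June 2024.
The date on which the withholding of payment becomes due: 15 calendar days after 30 June 2024 is 15 July 2024.

15 July 2024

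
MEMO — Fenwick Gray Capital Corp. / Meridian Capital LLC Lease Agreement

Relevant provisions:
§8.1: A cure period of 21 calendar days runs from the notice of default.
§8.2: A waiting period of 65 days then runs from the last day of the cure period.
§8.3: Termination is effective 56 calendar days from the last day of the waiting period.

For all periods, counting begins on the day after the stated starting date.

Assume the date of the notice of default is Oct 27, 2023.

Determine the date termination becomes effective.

Adding 21 calendar days to Oct 27, 2023 gives Nov 17, 2023, which is the last day of the cure period.
Adding 65 calendar days to Nov 17, 2023 gives Jan 21, 2024, which is the last day of the waiting period.
The date termination becomes effective: 56 calendar days after Jan 21, 2024 is Mar 17, 2024.

Mar 17, 2024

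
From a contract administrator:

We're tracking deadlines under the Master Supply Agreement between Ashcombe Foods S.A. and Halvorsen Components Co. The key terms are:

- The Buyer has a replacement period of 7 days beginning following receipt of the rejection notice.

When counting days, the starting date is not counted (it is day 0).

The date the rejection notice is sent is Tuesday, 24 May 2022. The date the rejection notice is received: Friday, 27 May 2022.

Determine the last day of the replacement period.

3 June 2022

The last day of the replacement period: 7 calendar days after 27 May 2022 is 3 June 2022.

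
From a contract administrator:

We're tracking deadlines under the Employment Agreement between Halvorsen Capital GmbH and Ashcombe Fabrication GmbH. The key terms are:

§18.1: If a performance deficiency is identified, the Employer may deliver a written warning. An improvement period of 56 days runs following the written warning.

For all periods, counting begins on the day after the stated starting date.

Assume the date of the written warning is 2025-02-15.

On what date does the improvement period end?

The last day of the improvement period: 2025-02-15 + 56 days = 2025-04-12.

2025-04-12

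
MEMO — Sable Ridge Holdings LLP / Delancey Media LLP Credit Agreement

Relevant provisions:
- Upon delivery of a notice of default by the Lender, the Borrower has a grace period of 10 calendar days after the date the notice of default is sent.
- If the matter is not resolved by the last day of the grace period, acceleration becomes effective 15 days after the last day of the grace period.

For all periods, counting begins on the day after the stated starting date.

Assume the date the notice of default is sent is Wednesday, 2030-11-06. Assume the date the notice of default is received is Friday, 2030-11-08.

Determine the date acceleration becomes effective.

2030-12-01

The last day of the grace period: 2030-11-06 + 10 days = 2030-11-16.
The date acceleration becomes effective: 15 calendar days after 2030-11-16 is 2030-12-01.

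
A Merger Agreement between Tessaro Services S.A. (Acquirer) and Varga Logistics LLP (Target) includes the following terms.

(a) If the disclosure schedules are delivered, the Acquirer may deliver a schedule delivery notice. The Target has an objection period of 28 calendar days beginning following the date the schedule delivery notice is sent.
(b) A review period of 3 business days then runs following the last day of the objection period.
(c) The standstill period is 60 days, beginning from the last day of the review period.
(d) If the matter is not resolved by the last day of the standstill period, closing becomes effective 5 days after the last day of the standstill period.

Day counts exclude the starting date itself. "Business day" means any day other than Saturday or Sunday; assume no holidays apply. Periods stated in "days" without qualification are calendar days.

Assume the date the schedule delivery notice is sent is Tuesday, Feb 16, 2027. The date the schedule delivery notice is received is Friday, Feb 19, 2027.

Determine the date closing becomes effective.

The last day of the objection period: 28 calendar days after Feb 16, 2027 is Mar 16, 2027.
The last day of the review period: counting 3 business days from Tuesday, Mar 16, 2027 (Mar 17, Mar 18, Mar 19, skipping weekends) reaches Friday, Mar 19, 2027.
Adding 60 calendar days to Mar 19, 2027 gives May 18, 2027, which is the last day of the standstill period.
The date closing becomes effective: 5 calendar days after May 18, 2027 is May 23, 2027.

May 23, 2027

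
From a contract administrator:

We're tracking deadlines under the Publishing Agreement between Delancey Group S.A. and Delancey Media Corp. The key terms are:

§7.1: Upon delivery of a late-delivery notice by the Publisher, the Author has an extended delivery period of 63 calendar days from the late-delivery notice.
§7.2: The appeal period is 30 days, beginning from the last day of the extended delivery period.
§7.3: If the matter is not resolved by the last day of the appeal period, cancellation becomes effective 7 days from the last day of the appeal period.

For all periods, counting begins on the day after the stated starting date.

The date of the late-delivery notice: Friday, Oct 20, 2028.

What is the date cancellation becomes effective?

Jan 28, 2029

The last day of the extended delivery period: 63 calendar days after Oct 20, 2028 is Dec 22, 2028.
The last day of the appeal period: Dec 22, 2028 + 30 days = Jan 21, 2029.
The date cancellation becomes effective: 7 calendar days after Jan 21, 2029 is Jan 28, 2029.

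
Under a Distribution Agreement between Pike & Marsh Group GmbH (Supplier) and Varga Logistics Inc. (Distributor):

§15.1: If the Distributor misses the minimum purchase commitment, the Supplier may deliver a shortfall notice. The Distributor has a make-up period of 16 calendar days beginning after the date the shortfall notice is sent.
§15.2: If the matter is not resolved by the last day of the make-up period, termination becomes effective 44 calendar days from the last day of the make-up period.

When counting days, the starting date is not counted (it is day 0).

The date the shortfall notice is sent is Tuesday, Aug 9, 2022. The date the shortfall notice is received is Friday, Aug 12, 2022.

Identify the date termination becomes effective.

Oct 8, 2022

Adding 16 calendar days to Aug 9, 2022 gives Aug 25, 2022, which is the last day of the make-up period.
Adding 44 calendar days to Aug 25, 2022 gives Oct 8, 2022, which is the date termination becomes effective.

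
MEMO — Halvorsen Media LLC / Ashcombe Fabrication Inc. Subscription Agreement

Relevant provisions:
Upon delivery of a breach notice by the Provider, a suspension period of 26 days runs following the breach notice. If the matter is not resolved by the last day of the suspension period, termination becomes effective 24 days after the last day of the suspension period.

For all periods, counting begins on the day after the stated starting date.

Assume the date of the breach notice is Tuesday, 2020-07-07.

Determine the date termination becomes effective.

The last day of the suspension period: 2020-07-07 + 26 days = 2020-08-02.
The date termination becomes effective: 24 calendar days after 2020-08-02 is 2020-08-26.

2020-08-26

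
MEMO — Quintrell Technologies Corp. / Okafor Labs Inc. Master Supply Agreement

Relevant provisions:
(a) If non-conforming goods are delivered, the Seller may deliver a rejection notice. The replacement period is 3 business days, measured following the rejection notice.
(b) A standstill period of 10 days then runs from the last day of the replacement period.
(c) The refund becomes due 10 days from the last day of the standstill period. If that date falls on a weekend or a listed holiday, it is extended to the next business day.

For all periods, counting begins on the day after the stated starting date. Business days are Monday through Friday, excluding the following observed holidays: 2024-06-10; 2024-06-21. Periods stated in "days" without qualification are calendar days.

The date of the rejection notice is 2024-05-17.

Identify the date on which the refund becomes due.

2024-06-11

From Friday, 2024-05-17, 3 business days (May 20, May 21, May 22, skipping weekends) brings us to Wednesday, 2024-05-22, which is the last day of the replacement period.
The last day of the standstill period: 2024-05-22 + 10 days = 2024-06-01.
The date on which the refund becomes due: 10 calendar days after 2024-06-01 is 2024-06-11. 2024-06-11 is a Tuesday and is not a listed holiday, so no roll-forward applies.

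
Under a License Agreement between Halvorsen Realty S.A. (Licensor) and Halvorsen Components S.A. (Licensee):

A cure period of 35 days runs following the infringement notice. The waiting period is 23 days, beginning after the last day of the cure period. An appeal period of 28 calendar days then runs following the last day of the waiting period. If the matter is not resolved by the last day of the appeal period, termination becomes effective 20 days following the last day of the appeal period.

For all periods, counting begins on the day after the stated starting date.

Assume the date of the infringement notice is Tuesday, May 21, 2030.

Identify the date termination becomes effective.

September 4, 2030

The last day of the cure period: May 21, 2030 + 35 days = June 25, 2030.
The last day of the waiting period: 23 calendar days after June 25, 2030 is July 18, 2030.
Adding 28 calendar days to July 18, 2030 gives August 15, 2030, which is the last day of the appeal period.
Adding 20 calendar days to August 15, 2030 gives September 4, 2030, which is the date termination becomes effective.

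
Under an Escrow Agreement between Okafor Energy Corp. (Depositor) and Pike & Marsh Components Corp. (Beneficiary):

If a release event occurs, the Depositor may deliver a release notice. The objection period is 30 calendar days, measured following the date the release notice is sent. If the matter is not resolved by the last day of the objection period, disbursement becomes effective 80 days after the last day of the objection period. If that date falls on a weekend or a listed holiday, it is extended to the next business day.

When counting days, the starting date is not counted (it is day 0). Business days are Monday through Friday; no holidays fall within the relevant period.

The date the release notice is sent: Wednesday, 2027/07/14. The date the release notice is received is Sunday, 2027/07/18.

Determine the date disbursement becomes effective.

2027/11/01

The last day of the objection period: 2027/07/14 + 30 days = 2027/08/13.
The date disbursement becomes effective: 80 calendar days after 2027/08/13 is 2027/11/01. 2027/11/01 is a Monday, so no roll-forward applies.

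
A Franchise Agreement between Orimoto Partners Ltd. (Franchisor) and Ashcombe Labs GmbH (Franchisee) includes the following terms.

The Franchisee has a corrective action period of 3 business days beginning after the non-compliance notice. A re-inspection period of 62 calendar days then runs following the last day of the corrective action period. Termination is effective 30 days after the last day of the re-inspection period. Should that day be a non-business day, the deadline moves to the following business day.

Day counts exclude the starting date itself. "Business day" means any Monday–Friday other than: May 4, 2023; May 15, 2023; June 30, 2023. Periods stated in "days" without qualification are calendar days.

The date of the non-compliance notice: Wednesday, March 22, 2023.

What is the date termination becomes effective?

June 27, 2023

The last day of the corrective action period: counting 3 business days from Wednesday, March 22, 2023 (Mar 23, Mar 24, Mar 27, skipping weekends) reaches Monday, March 27, 2023.
The last day of the re-inspection period: March 27, 2023 + 62 days = May 28, 2023.
Adding 30 calendar days to May 28, 2023 gives June 27, 2023, which is the date termination becomes effective. June 27, 2023 is a Tuesday and is not a listed holiday, so no roll-forward applies.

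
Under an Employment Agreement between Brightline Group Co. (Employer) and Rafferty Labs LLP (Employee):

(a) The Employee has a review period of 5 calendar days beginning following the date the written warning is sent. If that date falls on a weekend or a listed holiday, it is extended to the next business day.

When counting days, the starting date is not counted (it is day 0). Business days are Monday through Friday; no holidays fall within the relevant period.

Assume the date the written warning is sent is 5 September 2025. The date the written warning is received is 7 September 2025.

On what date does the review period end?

10 September 2025

The last day of the review period: 5 calendar days after 5 September 2025 is 10 September 2025. 10 September 2025 is a Wednesday, so no roll-forward applies.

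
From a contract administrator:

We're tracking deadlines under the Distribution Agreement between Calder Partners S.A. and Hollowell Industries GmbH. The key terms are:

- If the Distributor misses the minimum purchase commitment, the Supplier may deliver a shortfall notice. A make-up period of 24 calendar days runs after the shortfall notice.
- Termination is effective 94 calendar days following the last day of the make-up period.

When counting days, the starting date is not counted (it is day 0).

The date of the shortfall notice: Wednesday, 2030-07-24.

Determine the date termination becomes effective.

2030-11-19

The last day of the make-up period: 2030-07-24 + 24 days = 2030-08-17.
The date termination becomes effective: 2030-08-17 + 94 days = 2030-11-19.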